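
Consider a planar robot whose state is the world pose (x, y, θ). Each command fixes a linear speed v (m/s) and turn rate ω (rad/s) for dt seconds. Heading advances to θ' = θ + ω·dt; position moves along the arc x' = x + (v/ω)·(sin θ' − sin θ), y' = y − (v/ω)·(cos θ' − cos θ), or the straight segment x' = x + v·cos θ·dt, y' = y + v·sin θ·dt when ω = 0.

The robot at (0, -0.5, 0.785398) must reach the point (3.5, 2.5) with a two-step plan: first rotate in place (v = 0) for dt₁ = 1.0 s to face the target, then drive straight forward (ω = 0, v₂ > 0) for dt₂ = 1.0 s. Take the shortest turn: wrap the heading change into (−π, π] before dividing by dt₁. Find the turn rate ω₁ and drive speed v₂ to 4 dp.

heading to target = atan2(2.5−-0.5, 3.5−0) = 0.7086
Δθ = wrap(0.7086 − 0.7854) = -0.0768; ω₁ = Δθ/dt₁ = -0.0768
distance = √((3.5−0)² + (2.5−-0.5)²) = 4.6098; v₂ = distance/dt₂ = 4.6098

ω₁ = -0.0768, v₂ = 4.6098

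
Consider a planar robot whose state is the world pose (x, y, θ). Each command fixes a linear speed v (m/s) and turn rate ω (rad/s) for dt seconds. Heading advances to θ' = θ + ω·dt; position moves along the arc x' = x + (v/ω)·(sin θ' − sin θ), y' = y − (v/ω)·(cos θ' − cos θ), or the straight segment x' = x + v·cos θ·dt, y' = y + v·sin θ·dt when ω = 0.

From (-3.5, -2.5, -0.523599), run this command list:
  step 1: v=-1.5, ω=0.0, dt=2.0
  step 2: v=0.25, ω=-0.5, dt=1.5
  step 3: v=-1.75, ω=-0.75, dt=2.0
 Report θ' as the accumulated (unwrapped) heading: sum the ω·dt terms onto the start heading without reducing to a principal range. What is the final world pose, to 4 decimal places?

step 1: θ'=-0.5236 (straight) → pose (-6.0981, -1.0000, -0.5236)
step 2: θ'=-1.2736 (R=-0.5000) → pose (-5.8700, -1.2866, -1.2736)
step 3: θ'=-2.7736 (R=2.3333) → pose (-4.4784, 1.5738, -2.7736)

(-4.4784, 1.5738, -2.7736)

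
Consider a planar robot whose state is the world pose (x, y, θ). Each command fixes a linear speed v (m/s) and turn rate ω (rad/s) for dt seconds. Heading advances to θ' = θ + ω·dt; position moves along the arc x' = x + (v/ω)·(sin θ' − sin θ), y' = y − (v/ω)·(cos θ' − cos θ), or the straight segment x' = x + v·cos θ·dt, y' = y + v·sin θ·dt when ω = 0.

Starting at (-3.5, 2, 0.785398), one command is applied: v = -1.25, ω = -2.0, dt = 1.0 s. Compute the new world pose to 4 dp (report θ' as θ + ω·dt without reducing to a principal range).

θ' = 0.7854 + -2.0·1.0 = -1.2146
R = v/ω = -1.25/-2.0 = 0.6250
x' = -3.5 + 0.6250·(sin -1.2146 − sin 0.7854) = -4.5277
y' = 2 − 0.6250·(cos -1.2146 − cos 0.7854) = 2.2240

(-4.5277, 2.2240, -1.2146)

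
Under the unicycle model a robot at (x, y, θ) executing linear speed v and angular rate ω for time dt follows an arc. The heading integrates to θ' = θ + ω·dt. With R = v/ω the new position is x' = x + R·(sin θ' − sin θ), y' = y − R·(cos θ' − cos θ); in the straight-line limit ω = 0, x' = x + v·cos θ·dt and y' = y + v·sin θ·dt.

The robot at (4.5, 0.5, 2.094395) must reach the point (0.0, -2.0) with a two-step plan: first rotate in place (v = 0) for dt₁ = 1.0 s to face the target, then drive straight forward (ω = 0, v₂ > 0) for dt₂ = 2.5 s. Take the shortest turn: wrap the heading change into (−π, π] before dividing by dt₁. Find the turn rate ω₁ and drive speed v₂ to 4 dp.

heading to target = atan2(-2−0.5, 0−4.5) = -2.6345
Δθ = wrap(-2.6345 − 2.0944) = 1.5543; ω₁ = Δθ/dt₁ = 1.5543
distance = √((0−4.5)² + (-2−0.5)²) = 5.1478; v₂ = distance/dt₂ = 2.0591

ω₁ = 1.5543, v₂ = 2.0591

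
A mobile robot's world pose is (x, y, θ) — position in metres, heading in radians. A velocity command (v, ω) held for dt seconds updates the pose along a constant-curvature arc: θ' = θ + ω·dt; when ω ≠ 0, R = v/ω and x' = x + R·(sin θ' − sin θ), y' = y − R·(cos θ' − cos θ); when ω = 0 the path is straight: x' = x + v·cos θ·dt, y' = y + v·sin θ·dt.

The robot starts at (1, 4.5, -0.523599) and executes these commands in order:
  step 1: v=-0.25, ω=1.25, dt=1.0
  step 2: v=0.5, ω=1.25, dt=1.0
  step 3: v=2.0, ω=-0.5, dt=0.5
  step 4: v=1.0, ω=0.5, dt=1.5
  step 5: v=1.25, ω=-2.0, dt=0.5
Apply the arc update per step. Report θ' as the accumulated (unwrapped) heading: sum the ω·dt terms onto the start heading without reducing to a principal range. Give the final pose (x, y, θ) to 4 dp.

(-0.3851, 7.7059, 1.4764)

step 1: θ'=0.7264 (R=-0.2000) → pose (0.7672, 4.4763, 0.7264)
step 2: θ'=1.9764 (R=0.4000) → pose (0.8690, 4.9332, 1.9764)
step 3: θ'=1.7264 (R=-4.0000) → pose (0.5928, 5.8916, 1.7264)
step 4: θ'=2.4764 (R=2.0000) → pose (-0.1486, 7.1552, 2.4764)
step 5: θ'=1.4764 (R=-0.6250) → pose (-0.3851, 7.7059, 1.4764)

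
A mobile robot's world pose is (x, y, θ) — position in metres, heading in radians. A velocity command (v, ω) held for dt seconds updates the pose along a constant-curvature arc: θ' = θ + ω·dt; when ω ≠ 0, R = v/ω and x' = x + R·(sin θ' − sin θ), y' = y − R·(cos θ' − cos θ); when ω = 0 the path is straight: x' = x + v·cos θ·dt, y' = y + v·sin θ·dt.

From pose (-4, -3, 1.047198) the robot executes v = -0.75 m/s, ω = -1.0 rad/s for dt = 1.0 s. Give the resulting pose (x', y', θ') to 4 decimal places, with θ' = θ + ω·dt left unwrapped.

θ' = 1.0472 + -1.0·1.0 = 0.0472
R = v/ω = -0.75/-1.0 = 0.7500
x' = -4 + 0.7500·(sin 0.0472 − sin 1.0472) = -4.6141
y' = -3 − 0.7500·(cos 0.0472 − cos 1.0472) = -3.3742

(-4.6141, -3.3742, 0.0472)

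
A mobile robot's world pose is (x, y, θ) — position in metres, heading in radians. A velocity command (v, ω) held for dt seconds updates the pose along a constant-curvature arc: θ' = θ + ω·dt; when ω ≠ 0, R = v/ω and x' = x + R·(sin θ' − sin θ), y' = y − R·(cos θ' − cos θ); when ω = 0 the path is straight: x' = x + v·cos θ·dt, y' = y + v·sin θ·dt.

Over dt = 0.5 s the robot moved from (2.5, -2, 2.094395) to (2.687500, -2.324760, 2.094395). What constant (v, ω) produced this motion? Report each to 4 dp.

v = -0.7500, ω = 0.0000

Δθ = 2.094395 − 2.094395 = 0.000000
ω = Δθ/dt = 0.000000/0.5 = 0.0000
ω = 0 → v = (Δx·cos θ + Δy·sin θ)/dt = -0.7500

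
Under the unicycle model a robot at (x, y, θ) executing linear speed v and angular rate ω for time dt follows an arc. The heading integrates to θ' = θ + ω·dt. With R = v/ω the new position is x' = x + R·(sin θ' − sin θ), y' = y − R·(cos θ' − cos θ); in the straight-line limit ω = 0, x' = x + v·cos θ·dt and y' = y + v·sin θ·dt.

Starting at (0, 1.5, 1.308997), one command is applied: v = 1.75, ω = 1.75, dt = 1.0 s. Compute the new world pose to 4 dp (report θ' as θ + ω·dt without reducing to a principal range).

(-0.8834, 2.7554, 3.0590)

θ' = 1.3090 + 1.75·1.0 = 3.0590
R = v/ω = 1.75/1.75 = 1.0000
x' = 0 + 1.0000·(sin 3.0590 − sin 1.3090) = -0.8834
y' = 1.5 − 1.0000·(cos 3.0590 − cos 1.3090) = 2.7554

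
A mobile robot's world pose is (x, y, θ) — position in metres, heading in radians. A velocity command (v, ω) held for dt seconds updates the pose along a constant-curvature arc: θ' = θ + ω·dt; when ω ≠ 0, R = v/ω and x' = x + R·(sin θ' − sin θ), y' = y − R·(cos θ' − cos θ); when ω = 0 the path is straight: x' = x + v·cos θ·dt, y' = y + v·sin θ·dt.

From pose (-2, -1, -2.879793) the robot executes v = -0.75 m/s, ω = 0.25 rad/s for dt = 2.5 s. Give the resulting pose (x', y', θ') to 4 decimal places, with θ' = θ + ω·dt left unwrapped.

θ' = -2.8798 + 0.25·2.5 = -2.2548
R = v/ω = -0.75/0.25 = -3.0000
x' = -2 + -3.0000·(sin -2.2548 − sin -2.8798) = -0.4513
y' = -1 − -3.0000·(cos -2.2548 − cos -2.8798) = 0.0021

(-0.4513, 0.0021, -2.2548)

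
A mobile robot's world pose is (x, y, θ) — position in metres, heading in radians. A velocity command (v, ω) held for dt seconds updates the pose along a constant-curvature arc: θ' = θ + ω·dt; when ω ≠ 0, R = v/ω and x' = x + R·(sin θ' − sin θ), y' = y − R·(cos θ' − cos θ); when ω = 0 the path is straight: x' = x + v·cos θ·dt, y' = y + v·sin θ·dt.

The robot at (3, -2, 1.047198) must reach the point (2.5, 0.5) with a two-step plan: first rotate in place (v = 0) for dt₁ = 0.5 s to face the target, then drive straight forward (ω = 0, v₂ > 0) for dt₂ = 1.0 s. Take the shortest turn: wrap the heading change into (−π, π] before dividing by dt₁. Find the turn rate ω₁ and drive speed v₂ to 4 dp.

heading to target = atan2(0.5−-2, 2.5−3) = 1.7682
Δθ = wrap(1.7682 − 1.0472) = 0.7210; ω₁ = Δθ/dt₁ = 1.4420
distance = √((2.5−3)² + (0.5−-2)²) = 2.5495; v₂ = distance/dt₂ = 2.5495

ω₁ = 1.4420, v₂ = 2.5495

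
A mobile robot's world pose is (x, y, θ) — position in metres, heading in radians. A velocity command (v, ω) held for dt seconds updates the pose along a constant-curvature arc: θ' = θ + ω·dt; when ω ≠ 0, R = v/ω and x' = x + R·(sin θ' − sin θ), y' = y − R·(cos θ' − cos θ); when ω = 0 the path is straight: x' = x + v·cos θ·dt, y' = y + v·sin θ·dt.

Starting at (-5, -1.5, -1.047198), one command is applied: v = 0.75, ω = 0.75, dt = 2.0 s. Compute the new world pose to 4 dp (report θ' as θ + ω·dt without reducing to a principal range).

θ' = -1.0472 + 0.75·2.0 = 0.4528
R = v/ω = 0.75/0.75 = 1.0000
x' = -5 + 1.0000·(sin 0.4528 − sin -1.0472) = -3.6965
y' = -1.5 − 1.0000·(cos 0.4528 − cos -1.0472) = -1.8992

(-3.6965, -1.8992, 0.4528)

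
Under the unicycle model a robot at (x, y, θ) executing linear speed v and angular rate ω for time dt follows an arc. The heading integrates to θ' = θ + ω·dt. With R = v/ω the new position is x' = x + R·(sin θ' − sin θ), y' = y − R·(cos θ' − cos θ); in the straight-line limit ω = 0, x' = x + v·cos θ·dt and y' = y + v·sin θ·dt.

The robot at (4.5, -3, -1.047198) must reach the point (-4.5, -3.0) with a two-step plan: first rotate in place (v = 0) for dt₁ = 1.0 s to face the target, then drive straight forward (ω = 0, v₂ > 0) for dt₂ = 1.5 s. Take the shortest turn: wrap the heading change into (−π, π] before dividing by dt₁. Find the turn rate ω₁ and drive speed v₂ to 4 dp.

heading to target = atan2(-3−-3, -4.5−4.5) = 3.1416
Δθ = wrap(3.1416 − -1.0472) = -2.0944; ω₁ = Δθ/dt₁ = -2.0944
distance = √((-4.5−4.5)² + (-3−-3)²) = 9.0000; v₂ = distance/dt₂ = 6.0000

ω₁ = -2.0944, v₂ = 6.0000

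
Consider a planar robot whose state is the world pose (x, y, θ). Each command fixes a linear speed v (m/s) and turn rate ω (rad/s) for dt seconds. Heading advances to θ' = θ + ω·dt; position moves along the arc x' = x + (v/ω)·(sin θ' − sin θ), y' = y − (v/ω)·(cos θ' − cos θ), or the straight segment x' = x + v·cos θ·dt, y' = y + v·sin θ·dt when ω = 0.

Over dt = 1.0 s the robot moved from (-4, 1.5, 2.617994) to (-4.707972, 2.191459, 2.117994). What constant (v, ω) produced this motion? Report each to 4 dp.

Δθ = 2.117994 − 2.617994 = -0.500000
ω = Δθ/dt = -0.500000/1.0 = -0.5000
R = Δx/(sin θ' − sin θ) = -2.0000
v = R·ω = -2.0000·-0.5000 = 1.0000

v = 1.0000, ω = -0.5000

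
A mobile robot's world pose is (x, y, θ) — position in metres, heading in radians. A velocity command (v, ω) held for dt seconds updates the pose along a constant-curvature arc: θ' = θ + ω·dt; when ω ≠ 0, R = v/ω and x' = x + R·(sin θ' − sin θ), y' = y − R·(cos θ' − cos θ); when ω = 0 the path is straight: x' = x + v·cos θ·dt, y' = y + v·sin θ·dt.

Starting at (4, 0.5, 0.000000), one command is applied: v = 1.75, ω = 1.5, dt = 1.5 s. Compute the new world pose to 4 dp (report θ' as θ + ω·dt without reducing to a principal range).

θ' = 0.0000 + 1.5·1.5 = 2.2500
R = v/ω = 1.75/1.5 = 1.1667
x' = 4 + 1.1667·(sin 2.2500 − sin 0.0000) = 4.9078
y' = 0.5 − 1.1667·(cos 2.2500 − cos 0.0000) = 2.3995

(4.9078, 2.3995, 2.2500)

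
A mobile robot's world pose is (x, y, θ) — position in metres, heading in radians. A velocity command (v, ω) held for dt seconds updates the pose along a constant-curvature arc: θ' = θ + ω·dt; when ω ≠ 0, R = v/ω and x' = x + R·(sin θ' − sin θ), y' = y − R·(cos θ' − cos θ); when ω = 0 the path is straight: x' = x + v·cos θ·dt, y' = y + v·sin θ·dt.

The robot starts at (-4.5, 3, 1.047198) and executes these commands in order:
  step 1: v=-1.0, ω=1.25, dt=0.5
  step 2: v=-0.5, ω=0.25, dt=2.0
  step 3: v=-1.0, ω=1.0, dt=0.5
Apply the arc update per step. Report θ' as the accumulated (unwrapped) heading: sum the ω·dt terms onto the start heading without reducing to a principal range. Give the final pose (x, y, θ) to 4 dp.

step 1: θ'=1.6722 (R=-0.8000) → pose (-4.6031, 2.5190, 1.6722)
step 2: θ'=2.1722 (R=-2.0000) → pose (-4.2624, 1.5899, 2.1722)
step 3: θ'=2.6722 (R=-1.0000) → pose (-3.8902, 1.2638, 2.6722)

(-3.8902, 1.2638, 2.6722)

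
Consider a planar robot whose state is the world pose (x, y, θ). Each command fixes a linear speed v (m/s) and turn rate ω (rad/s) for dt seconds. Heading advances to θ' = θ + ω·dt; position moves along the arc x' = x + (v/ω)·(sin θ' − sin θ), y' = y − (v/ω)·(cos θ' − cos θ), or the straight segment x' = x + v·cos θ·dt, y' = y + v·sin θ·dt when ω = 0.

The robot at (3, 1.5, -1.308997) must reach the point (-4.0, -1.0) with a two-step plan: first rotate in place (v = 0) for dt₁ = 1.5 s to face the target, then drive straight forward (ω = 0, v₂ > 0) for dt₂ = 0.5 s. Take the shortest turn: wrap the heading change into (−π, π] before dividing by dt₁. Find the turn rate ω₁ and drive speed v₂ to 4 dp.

heading to target = atan2(-1−1.5, -4−3) = -2.7986
Δθ = wrap(-2.7986 − -1.3090) = -1.4896; ω₁ = Δθ/dt₁ = -0.9930
distance = √((-4−3)² + (-1−1.5)²) = 7.4330; v₂ = distance/dt₂ = 14.8661

ω₁ = -0.9930, v₂ = 14.8661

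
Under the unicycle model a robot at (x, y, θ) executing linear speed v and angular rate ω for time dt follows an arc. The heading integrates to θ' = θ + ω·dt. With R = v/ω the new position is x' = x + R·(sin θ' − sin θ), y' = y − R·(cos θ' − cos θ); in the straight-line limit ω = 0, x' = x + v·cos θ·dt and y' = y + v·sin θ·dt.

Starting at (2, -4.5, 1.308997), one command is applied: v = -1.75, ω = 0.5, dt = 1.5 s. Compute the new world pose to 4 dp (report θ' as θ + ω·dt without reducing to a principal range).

(2.2896, -7.0475, 2.0590)

θ' = 1.3090 + 0.5·1.5 = 2.0590
R = v/ω = -1.75/0.5 = -3.5000
x' = 2 + -3.5000·(sin 2.0590 − sin 1.3090) = 2.2896
y' = -4.5 − -3.5000·(cos 2.0590 − cos 1.3090) = -7.0475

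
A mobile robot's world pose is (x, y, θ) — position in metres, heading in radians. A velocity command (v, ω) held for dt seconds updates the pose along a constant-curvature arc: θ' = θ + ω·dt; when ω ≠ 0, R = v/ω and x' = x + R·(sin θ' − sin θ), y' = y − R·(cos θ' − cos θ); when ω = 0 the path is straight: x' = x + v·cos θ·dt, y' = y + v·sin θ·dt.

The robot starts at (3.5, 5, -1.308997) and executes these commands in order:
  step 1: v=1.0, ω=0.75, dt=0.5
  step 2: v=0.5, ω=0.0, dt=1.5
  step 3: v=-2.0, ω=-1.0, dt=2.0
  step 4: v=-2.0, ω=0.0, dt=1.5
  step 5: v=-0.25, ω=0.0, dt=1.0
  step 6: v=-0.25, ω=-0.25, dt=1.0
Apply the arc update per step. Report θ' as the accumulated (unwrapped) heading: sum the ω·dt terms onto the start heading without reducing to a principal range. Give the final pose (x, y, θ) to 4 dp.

(8.7864, 7.7860, -3.1840)

step 1: θ'=-0.9340 (R=1.3333) → pose (3.7159, 4.5523, -0.9340)
step 2: θ'=-0.9340 (straight) → pose (4.1619, 3.9493, -0.9340)
step 3: θ'=-2.9340 (R=2.0000) → pose (5.3577, 7.0956, -2.9340)
step 4: θ'=-2.9340 (straight) → pose (8.2932, 7.7139, -2.9340)
step 5: θ'=-2.9340 (straight) → pose (8.5379, 7.7654, -2.9340)
step 6: θ'=-3.1840 (R=1.0000) → pose (8.7864, 7.7860, -3.1840)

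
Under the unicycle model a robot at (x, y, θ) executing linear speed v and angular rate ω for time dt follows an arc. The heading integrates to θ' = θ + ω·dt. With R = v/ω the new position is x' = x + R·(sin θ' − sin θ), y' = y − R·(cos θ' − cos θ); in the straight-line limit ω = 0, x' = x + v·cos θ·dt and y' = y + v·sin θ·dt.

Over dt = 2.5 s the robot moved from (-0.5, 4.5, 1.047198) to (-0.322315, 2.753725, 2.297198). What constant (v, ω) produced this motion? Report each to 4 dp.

Δθ = 2.297198 − 1.047198 = 1.250000
ω = Δθ/dt = 1.250000/2.5 = 0.5000
R = −Δy/(cos θ' − cos θ) = -1.5000
v = R·ω = -1.5000·0.5000 = -0.7500

v = -0.7500, ω = 0.5000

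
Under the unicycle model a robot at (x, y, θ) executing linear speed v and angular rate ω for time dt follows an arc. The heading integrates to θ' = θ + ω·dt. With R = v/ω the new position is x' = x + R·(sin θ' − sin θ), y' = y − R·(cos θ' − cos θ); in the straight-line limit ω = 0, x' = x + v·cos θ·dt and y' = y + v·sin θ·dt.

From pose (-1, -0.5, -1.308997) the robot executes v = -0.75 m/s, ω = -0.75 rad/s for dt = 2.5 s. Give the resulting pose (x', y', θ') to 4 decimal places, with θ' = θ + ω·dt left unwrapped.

θ' = -1.3090 + -0.75·2.5 = -3.1840
R = v/ω = -0.75/-0.75 = 1.0000
x' = -1 + 1.0000·(sin -3.1840 − sin -1.3090) = 0.0083
y' = -0.5 − 1.0000·(cos -3.1840 − cos -1.3090) = 0.7579

(0.0083, 0.7579, -3.1840)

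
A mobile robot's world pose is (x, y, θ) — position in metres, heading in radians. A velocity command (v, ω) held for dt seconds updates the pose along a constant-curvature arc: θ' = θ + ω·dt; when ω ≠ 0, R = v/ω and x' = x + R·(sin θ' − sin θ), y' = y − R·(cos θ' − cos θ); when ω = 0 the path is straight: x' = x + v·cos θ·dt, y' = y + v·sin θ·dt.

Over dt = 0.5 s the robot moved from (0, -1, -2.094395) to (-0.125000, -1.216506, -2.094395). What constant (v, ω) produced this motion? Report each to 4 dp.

Δθ = -2.094395 − -2.094395 = 0.000000
ω = Δθ/dt = 0.000000/0.5 = 0.0000
ω = 0 → v = (Δx·cos θ + Δy·sin θ)/dt = 0.5000

v = 0.5000, ω = 0.0000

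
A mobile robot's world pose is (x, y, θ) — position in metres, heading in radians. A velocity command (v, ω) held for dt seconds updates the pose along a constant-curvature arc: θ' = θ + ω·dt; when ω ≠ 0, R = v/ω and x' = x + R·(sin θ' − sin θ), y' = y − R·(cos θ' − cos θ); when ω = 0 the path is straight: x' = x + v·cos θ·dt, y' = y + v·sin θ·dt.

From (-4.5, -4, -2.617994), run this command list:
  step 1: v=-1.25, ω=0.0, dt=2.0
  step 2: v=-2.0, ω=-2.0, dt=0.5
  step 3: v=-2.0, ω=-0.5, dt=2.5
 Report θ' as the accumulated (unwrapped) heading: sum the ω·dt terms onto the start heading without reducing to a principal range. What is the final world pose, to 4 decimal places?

step 1: θ'=-2.6180 (straight) → pose (-2.3349, -2.7500, -2.6180)
step 2: θ'=-3.6180 (R=1.0000) → pose (-1.3764, -2.7274, -3.6180)
step 3: θ'=-4.8680 (R=4.0000) → pose (0.7410, -6.9019, -4.8680)

(0.7410, -6.9019, -4.8680)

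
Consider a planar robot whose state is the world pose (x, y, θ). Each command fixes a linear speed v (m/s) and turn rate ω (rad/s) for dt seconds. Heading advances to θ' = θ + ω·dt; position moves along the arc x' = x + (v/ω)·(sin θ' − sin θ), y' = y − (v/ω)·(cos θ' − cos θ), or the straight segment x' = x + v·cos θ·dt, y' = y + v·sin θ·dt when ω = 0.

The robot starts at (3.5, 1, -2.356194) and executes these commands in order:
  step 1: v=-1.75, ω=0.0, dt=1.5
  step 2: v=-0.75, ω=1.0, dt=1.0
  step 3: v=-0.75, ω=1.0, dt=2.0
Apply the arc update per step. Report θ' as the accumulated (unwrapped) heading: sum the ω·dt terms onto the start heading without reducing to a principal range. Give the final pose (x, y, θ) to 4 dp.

(4.3756, 3.9863, 0.6438)

step 1: θ'=-2.3562 (straight) → pose (5.3562, 2.8562, -2.3562)
step 2: θ'=-1.3562 (R=-0.7500) → pose (5.5586, 3.5462, -1.3562)
step 3: θ'=0.6438 (R=-0.7500) → pose (4.3756, 3.9863, 0.6438)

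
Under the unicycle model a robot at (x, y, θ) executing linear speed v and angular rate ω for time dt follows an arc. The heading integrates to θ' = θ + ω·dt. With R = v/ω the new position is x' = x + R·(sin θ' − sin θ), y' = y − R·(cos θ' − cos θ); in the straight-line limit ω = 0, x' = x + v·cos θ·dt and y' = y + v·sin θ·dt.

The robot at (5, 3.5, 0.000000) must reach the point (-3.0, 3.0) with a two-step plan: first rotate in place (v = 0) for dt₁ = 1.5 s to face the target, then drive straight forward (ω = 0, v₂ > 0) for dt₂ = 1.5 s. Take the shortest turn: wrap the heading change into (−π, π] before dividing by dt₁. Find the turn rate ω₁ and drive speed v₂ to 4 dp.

heading to target = atan2(3−3.5, -3−5) = -3.0792
Δθ = wrap(-3.0792 − 0.0000) = -3.0792; ω₁ = Δθ/dt₁ = -2.0528
distance = √((-3−5)² + (3−3.5)²) = 8.0156; v₂ = distance/dt₂ = 5.3437

ω₁ = -2.0528, v₂ = 5.3437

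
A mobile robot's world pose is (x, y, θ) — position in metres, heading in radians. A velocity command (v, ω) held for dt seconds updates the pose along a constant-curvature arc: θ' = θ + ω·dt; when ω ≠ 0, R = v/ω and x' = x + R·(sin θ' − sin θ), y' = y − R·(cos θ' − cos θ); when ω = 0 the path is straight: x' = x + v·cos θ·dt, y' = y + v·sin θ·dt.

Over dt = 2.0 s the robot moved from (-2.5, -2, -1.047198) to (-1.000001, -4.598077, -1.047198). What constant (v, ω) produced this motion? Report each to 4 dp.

v = 1.5000, ω = 0.0000

Δθ = -1.047198 − -1.047198 = 0.000000
ω = Δθ/dt = 0.000000/2.0 = 0.0000
ω = 0 → v = (Δx·cos θ + Δy·sin θ)/dt = 1.5000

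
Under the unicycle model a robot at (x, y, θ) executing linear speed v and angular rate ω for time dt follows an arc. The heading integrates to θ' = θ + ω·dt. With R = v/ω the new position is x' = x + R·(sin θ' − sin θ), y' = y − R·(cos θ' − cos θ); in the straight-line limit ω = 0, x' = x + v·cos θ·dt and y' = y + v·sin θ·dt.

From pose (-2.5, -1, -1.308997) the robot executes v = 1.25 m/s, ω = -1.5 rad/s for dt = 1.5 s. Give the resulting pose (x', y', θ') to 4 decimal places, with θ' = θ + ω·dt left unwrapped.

(-3.6428, -1.9775, -3.5590)

θ' = -1.3090 + -1.5·1.5 = -3.5590
R = v/ω = 1.25/-1.5 = -0.8333
x' = -2.5 + -0.8333·(sin -3.5590 − sin -1.3090) = -3.6428
y' = -1 − -0.8333·(cos -3.5590 − cos -1.3090) = -1.9775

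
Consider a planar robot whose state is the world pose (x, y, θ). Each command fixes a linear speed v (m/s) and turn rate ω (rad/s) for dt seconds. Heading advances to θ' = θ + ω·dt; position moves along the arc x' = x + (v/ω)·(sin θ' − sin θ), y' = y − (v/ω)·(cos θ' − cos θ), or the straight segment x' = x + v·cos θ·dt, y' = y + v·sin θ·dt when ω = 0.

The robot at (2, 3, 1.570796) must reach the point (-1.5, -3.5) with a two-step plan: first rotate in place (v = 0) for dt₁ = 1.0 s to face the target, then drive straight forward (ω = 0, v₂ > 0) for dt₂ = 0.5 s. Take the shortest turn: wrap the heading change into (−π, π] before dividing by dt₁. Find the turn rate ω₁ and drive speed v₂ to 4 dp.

heading to target = atan2(-3.5−3, -1.5−2) = -2.0647
Δθ = wrap(-2.0647 − 1.5708) = 2.6477; ω₁ = Δθ/dt₁ = 2.6477
distance = √((-1.5−2)² + (-3.5−3)²) = 7.3824; v₂ = distance/dt₂ = 14.7648

ω₁ = 2.6477, v₂ = 14.7648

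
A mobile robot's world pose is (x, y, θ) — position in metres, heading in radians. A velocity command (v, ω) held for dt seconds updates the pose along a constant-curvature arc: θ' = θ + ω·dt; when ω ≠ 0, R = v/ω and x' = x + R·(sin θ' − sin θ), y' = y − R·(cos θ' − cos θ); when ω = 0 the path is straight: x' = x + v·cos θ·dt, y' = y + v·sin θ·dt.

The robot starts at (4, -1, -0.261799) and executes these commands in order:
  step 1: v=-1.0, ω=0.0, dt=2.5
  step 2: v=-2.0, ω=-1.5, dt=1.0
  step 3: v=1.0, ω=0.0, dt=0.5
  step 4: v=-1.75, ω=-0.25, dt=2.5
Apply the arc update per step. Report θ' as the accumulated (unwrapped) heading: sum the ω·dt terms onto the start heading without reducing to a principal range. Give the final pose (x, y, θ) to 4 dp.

(2.6030, 4.4672, -2.3868)

step 1: θ'=-0.2618 (straight) → pose (1.5852, -0.3530, -0.2618)
step 2: θ'=-1.7618 (R=1.3333) → pose (0.6212, 1.1881, -1.7618)
step 3: θ'=-1.7618 (straight) → pose (0.5263, 0.6972, -1.7618)
step 4: θ'=-2.3868 (R=7.0000) → pose (2.6030, 4.4672, -2.3868)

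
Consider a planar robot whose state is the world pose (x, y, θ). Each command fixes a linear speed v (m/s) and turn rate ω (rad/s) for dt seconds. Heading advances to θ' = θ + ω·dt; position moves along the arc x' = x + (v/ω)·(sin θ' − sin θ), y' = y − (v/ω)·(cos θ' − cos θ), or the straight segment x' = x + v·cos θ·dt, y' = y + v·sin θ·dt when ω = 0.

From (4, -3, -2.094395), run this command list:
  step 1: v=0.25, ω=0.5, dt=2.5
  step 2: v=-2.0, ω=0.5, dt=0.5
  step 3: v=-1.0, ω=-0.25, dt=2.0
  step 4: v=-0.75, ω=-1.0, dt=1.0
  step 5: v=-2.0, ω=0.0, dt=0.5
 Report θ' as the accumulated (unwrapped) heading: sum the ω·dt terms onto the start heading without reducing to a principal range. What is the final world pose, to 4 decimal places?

step 1: θ'=-0.8444 (R=0.5000) → pose (4.0592, -3.5821, -0.8444)
step 2: θ'=-0.5944 (R=-4.0000) → pose (3.3090, -2.9249, -0.5944)
step 3: θ'=-1.0944 (R=4.0000) → pose (1.9944, -1.4453, -1.0944)
step 4: θ'=-2.0944 (R=0.7500) → pose (2.0114, -0.7263, -2.0944)
step 5: θ'=-2.0944 (straight) → pose (2.5114, 0.1397, -2.0944)

(2.5114, 0.1397, -2.0944)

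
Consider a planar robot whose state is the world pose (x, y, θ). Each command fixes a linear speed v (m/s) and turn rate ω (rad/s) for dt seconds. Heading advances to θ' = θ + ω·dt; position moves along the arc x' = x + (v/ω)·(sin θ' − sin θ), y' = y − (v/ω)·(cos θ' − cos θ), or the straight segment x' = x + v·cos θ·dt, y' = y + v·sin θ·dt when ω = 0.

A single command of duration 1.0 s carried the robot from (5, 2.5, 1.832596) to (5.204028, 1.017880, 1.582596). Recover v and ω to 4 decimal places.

v = -1.5000, ω = -0.2500

Δθ = 1.582596 − 1.832596 = -0.250000
ω = Δθ/dt = -0.250000/1.0 = -0.2500
R = −Δy/(cos θ' − cos θ) = 6.0000
v = R·ω = 6.0000·-0.2500 = -1.5000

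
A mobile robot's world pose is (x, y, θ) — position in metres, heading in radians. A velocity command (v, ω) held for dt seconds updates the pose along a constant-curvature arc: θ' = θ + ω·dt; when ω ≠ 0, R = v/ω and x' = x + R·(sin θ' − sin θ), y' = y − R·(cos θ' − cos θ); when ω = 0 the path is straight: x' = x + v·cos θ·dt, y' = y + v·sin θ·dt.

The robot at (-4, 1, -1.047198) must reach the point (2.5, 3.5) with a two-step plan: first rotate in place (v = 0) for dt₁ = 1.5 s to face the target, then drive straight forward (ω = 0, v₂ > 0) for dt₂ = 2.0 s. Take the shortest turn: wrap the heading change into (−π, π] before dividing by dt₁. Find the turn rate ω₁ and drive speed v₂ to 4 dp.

ω₁ = 0.9429, v₂ = 3.4821

heading to target = atan2(3.5−1, 2.5−-4) = 0.3672
Δθ = wrap(0.3672 − -1.0472) = 1.4144; ω₁ = Δθ/dt₁ = 0.9429
distance = √((2.5−-4)² + (3.5−1)²) = 6.9642; v₂ = distance/dt₂ = 3.4821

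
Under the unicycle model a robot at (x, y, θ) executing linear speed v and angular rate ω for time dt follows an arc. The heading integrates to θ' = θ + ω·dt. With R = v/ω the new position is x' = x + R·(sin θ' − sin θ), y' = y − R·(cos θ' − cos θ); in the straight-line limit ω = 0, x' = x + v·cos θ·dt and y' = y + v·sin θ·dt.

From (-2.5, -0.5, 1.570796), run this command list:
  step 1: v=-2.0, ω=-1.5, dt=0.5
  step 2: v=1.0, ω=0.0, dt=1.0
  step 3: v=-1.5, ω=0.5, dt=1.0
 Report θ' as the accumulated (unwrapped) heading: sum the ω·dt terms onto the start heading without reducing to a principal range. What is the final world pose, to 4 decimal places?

step 1: θ'=0.8208 (R=1.3333) → pose (-2.8577, -1.4089, 0.8208)
step 2: θ'=0.8208 (straight) → pose (-2.1761, -0.6772, 0.8208)
step 3: θ'=1.3208 (R=-3.0000) → pose (-2.8878, -1.9799, 1.3208)

(-2.8878, -1.9799, 1.3208)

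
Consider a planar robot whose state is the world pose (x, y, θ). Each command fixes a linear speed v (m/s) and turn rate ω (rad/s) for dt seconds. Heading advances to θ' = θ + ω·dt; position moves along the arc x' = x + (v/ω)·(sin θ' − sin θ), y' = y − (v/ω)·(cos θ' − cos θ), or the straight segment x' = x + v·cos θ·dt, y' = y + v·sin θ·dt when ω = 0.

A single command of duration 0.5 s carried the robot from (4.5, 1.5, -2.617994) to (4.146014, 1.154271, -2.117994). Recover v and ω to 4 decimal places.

Δθ = -2.117994 − -2.617994 = 0.500000
ω = Δθ/dt = 0.500000/0.5 = 1.0000
R = Δx/(sin θ' − sin θ) = 1.0000
v = R·ω = 1.0000·1.0000 = 1.0000

v = 1.0000, ω = 1.0000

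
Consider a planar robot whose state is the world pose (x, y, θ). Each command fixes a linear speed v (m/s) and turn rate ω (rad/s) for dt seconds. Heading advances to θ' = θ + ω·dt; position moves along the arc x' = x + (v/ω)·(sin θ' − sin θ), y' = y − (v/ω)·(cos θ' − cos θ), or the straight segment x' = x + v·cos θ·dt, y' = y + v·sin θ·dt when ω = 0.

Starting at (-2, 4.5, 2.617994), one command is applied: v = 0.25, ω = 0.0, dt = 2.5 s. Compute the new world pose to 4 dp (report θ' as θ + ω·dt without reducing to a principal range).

θ' = 2.6180 + 0.0·2.5 = 2.6180
ω = 0 → straight: x' = -2 + 0.25·cos(2.6180)·2.5 = -2.5413
y' = 4.5 + 0.25·sin(2.6180)·2.5 = 4.8125

(-2.5413, 4.8125, 2.6180)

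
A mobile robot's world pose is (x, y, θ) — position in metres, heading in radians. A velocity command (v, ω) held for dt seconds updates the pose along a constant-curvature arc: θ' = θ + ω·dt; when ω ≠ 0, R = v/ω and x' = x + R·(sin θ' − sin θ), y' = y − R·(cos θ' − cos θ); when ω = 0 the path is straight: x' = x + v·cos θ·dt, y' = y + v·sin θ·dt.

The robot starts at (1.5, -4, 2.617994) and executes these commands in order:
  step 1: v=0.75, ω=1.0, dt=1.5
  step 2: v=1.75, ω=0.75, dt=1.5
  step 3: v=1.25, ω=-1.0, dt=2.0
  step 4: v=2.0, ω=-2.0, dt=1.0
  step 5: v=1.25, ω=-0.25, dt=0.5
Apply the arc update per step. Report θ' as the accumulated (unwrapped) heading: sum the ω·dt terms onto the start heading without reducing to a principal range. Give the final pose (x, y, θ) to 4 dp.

(-1.3377, -6.6987, 1.1180)

step 1: θ'=4.1180 (R=0.7500) → pose (0.5036, -4.2295, 4.1180)
step 2: θ'=5.2430 (R=2.3333) → pose (0.4243, -6.7170, 5.2430)
step 3: θ'=3.2430 (R=-1.2500) → pose (-0.5273, -8.5931, 3.2430)
step 4: θ'=1.2430 (R=-1.0000) → pose (-1.5753, -7.2763, 1.2430)
step 5: θ'=1.1180 (R=-5.0000) → pose (-1.3377, -6.6987, 1.1180)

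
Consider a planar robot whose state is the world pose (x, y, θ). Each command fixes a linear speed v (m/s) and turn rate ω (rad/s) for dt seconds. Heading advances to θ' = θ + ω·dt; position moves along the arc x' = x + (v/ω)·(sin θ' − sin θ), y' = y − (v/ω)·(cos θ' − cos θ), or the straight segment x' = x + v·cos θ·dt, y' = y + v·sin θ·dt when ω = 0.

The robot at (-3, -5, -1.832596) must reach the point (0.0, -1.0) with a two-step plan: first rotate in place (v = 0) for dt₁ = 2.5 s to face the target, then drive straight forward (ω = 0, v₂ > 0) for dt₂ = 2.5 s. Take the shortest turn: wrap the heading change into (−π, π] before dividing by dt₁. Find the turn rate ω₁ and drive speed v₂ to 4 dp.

ω₁ = 1.1040, v₂ = 2.0000

heading to target = atan2(-1−-5, 0−-3) = 0.9273
Δθ = wrap(0.9273 − -1.8326) = 2.7599; ω₁ = Δθ/dt₁ = 1.1040
distance = √((0−-3)² + (-1−-5)²) = 5.0000; v₂ = distance/dt₂ = 2.0000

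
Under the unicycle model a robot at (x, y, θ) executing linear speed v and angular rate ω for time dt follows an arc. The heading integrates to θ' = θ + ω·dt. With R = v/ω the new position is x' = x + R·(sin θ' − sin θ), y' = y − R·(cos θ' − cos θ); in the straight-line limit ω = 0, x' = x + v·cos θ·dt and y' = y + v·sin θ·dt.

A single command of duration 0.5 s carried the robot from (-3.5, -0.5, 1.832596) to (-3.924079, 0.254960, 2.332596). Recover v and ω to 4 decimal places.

v = 1.7500, ω = 1.0000

Δθ = 2.332596 − 1.832596 = 0.500000
ω = Δθ/dt = 0.500000/0.5 = 1.0000
R = −Δy/(cos θ' − cos θ) = 1.7500
v = R·ω = 1.7500·1.0000 = 1.7500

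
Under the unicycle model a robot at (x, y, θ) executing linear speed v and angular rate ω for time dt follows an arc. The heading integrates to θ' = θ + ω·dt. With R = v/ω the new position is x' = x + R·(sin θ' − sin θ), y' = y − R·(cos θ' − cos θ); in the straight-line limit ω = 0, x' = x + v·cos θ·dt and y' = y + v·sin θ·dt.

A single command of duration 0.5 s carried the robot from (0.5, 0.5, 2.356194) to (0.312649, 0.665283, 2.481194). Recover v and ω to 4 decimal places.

Δθ = 2.481194 − 2.356194 = 0.125000
ω = Δθ/dt = 0.125000/0.5 = 0.2500
R = Δx/(sin θ' − sin θ) = 2.0000
v = R·ω = 2.0000·0.2500 = 0.5000

v = 0.5000, ω = 0.2500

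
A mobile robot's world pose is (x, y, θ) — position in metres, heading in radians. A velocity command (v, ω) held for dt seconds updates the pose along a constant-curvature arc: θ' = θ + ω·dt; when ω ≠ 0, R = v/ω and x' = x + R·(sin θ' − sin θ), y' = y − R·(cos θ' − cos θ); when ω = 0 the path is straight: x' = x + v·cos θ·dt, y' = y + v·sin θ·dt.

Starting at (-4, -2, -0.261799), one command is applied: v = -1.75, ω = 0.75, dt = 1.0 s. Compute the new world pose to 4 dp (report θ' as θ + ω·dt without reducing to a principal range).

(-5.6983, -2.1931, 0.4882)

θ' = -0.2618 + 0.75·1.0 = 0.4882
R = v/ω = -1.75/0.75 = -2.3333
x' = -4 + -2.3333·(sin 0.4882 − sin -0.2618) = -5.6983
y' = -2 − -2.3333·(cos 0.4882 − cos -0.2618) = -2.1931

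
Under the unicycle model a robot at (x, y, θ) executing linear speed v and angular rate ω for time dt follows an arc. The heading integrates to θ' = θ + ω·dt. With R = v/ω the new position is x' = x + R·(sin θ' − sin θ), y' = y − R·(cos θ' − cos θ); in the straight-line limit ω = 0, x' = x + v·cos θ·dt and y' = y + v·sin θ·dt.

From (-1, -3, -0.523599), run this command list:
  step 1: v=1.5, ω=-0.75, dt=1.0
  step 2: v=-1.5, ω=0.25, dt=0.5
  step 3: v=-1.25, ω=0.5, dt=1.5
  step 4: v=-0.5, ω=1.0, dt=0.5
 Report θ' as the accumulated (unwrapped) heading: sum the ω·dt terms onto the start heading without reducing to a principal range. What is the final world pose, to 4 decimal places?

step 1: θ'=-1.2736 (R=-2.0000) → pose (-0.0877, -4.1464, -1.2736)
step 2: θ'=-1.1486 (R=-6.0000) → pose (-0.3515, -3.4448, -1.1486)
step 3: θ'=-0.3986 (R=-2.5000) → pose (-1.6617, -2.1652, -0.3986)
step 4: θ'=0.1014 (R=-0.5000) → pose (-1.9063, -2.1286, 0.1014)

(-1.9063, -2.1286, 0.1014)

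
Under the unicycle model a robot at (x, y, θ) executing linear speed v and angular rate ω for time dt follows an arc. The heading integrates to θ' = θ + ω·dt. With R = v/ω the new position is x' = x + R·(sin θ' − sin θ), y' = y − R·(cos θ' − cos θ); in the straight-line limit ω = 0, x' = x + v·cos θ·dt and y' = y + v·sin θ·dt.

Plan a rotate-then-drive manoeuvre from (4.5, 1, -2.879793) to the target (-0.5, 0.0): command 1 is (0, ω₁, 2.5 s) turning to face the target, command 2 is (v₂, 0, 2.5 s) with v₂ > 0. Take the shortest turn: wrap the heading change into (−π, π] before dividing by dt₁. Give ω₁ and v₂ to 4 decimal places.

heading to target = atan2(0−1, -0.5−4.5) = -2.9442
Δθ = wrap(-2.9442 − -2.8798) = -0.0644; ω₁ = Δθ/dt₁ = -0.0258
distance = √((-0.5−4.5)² + (0−1)²) = 5.0990; v₂ = distance/dt₂ = 2.0396

ω₁ = -0.0258, v₂ = 2.0396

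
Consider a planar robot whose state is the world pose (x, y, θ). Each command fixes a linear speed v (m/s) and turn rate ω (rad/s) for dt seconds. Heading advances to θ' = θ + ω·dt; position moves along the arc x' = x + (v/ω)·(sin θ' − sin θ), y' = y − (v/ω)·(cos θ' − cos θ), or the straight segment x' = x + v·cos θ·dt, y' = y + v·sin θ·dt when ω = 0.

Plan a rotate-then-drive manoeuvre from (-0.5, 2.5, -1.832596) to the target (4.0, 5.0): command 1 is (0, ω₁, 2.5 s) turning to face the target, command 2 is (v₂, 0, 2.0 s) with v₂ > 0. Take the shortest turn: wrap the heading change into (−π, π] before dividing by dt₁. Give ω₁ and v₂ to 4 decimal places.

ω₁ = 0.9359, v₂ = 2.5739

heading to target = atan2(5−2.5, 4−-0.5) = 0.5071
Δθ = wrap(0.5071 − -1.8326) = 2.3397; ω₁ = Δθ/dt₁ = 0.9359
distance = √((4−-0.5)² + (5−2.5)²) = 5.1478; v₂ = distance/dt₂ = 2.5739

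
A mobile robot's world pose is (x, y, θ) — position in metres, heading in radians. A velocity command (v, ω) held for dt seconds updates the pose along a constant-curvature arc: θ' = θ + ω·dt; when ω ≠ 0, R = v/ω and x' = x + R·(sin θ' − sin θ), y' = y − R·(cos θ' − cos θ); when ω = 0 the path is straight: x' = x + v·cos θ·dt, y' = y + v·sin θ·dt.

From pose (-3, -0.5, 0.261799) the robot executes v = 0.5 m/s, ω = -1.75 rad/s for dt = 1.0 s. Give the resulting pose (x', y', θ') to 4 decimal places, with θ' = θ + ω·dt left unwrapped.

θ' = 0.2618 + -1.75·1.0 = -1.4882
R = v/ω = 0.5/-1.75 = -0.2857
x' = -3 + -0.2857·(sin -1.4882 − sin 0.2618) = -2.6413
y' = -0.5 − -0.2857·(cos -1.4882 − cos 0.2618) = -0.7524

(-2.6413, -0.7524, -1.4882)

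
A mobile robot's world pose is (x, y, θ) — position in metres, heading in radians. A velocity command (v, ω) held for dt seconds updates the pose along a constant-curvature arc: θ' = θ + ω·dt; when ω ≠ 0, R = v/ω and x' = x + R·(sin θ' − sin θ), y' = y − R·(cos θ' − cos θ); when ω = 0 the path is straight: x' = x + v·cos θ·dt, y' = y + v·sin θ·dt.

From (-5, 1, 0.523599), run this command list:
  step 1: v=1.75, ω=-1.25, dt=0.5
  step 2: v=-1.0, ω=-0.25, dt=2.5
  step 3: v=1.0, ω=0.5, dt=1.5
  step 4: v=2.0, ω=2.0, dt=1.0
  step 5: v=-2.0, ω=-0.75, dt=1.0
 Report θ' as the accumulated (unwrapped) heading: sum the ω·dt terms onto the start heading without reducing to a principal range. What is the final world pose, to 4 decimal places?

(-4.0071, 1.1549, 1.2736)

step 1: θ'=-0.1014 (R=-1.4000) → pose (-4.1583, 1.1804, -0.1014)
step 2: θ'=-0.7264 (R=4.0000) → pose (-6.4101, 2.1695, -0.7264)
step 3: θ'=0.0236 (R=2.0000) → pose (-5.0345, 1.6652, 0.0236)
step 4: θ'=2.0236 (R=1.0000) → pose (-4.1589, 3.1025, 2.0236)
step 5: θ'=1.2736 (R=2.6667) → pose (-4.0071, 1.1549, 1.2736)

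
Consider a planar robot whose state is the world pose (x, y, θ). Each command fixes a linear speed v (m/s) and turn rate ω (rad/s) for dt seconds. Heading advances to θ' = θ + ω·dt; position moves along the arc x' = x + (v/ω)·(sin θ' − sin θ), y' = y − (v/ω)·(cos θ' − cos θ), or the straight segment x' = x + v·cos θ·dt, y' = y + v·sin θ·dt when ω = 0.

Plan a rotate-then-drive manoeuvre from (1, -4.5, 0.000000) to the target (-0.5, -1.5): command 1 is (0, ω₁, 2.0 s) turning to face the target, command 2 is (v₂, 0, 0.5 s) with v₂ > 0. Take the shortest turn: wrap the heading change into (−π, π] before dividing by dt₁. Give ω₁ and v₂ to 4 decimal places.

ω₁ = 1.0172, v₂ = 6.7082

heading to target = atan2(-1.5−-4.5, -0.5−1) = 2.0344
Δθ = wrap(2.0344 − 0.0000) = 2.0344; ω₁ = Δθ/dt₁ = 1.0172
distance = √((-0.5−1)² + (-1.5−-4.5)²) = 3.3541; v₂ = distance/dt₂ = 6.7082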